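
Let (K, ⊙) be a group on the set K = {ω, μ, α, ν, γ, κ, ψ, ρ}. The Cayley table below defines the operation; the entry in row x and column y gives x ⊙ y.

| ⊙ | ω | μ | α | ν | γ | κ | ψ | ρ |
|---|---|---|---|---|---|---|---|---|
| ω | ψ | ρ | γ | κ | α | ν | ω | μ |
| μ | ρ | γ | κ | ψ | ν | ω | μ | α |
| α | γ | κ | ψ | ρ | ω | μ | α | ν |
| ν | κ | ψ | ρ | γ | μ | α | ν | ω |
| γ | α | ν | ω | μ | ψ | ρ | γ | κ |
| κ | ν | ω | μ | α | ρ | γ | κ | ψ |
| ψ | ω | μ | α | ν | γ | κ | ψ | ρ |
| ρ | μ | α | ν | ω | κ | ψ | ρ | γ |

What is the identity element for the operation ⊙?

ψ

The identity e satisfies e ⊙ x = x for all x, so its row in the table reproduces the column headers.
Row ψ reads: ω, μ, α, ν, γ, κ, ψ, ρ — exactly the header order. So ψ is the identity.
(Structurally, K here is isomorphic to Z_2 x Z_4.)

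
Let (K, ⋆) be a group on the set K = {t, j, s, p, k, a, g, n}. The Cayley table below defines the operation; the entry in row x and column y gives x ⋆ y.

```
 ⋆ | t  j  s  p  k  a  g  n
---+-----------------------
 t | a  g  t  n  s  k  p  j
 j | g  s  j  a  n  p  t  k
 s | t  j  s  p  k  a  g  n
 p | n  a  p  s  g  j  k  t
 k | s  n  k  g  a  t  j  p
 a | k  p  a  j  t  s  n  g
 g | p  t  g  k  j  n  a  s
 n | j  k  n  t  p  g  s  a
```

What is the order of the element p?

2

The identity element is s (its row matches the header).
p^1 = p
p^2 = p ⋆ p = s
The first power of p equal to the identity is p^2, so ord(p) = 2.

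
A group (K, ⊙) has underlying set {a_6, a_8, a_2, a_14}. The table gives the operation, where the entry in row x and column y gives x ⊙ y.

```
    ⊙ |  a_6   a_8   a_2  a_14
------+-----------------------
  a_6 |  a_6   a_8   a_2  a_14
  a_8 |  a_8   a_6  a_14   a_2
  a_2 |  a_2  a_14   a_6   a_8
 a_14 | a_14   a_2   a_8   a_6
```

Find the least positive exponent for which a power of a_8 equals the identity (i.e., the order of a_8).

The identity element is a_6 (its row matches the header).
a_8^1 = a_8
a_8^2 = a_8 ⊙ a_8 = a_6
The first power of a_8 equal to the identity is a_8^2, so ord(a_8) = 2.

2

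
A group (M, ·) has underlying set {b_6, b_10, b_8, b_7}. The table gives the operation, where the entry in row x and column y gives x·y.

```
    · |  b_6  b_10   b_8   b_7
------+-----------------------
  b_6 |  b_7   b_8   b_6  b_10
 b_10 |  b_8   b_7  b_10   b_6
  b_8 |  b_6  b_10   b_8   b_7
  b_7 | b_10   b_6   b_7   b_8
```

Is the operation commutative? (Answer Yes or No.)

Yes

Check whether the table is symmetric across its main diagonal.
Every entry (row x, col y) equals the entry (row y, col x), so M is abelian.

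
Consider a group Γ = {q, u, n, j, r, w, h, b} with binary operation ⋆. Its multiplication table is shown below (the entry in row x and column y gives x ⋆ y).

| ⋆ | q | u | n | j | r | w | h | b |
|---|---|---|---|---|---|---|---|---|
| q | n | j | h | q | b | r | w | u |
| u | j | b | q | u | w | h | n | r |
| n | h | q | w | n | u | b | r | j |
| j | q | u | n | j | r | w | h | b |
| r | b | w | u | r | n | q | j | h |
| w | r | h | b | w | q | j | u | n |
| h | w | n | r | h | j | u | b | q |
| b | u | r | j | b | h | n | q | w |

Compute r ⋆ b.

h

Read row r, column b: r ⋆ b = h.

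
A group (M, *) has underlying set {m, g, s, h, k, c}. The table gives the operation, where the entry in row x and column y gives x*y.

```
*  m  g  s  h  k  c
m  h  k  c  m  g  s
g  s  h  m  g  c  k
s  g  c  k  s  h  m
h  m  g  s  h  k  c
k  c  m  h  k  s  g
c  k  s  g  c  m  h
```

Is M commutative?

s*m = g but m*s = c.
Since s and m do not commute, M is not abelian.

No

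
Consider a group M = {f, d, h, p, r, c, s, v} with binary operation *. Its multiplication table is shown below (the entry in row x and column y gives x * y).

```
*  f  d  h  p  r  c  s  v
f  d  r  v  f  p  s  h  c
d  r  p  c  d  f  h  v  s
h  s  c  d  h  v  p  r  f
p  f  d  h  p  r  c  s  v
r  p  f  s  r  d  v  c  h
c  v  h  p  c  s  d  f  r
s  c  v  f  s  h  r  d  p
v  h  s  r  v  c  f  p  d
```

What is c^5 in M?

c^1 = c
c^2 = c * c = d
c^3 = d * c = h
c^4 = h * c = p
c^5 = p * c = c

c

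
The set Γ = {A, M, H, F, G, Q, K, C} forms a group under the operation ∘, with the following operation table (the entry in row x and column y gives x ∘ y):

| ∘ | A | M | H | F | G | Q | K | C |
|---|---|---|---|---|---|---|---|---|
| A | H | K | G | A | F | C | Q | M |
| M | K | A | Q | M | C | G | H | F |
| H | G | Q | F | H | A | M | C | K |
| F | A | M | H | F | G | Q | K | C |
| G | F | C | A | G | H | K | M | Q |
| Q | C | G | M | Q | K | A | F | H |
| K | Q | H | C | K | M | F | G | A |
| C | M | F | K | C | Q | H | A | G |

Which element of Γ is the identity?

The identity e satisfies e ∘ x = x for all x, so its row in the table reproduces the column headers.
Row F reads: A, M, H, F, G, Q, K, C — exactly the header order. So F is the identity.

F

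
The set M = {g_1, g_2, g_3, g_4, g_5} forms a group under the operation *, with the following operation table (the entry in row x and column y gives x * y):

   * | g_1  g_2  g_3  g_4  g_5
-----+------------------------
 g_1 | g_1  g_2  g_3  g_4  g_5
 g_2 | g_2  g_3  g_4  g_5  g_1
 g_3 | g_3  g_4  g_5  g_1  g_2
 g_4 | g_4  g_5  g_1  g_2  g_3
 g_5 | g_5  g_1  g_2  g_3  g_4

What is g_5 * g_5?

g_4

Read row g_5, column g_5: g_5 * g_5 = g_4.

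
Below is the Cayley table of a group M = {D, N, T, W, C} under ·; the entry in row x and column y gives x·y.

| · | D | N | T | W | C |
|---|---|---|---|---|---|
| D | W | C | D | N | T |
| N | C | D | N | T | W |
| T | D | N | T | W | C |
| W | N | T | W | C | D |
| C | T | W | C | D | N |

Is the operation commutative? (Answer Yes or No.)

Yes

Check whether the table is symmetric across its main diagonal.
Every entry (row x, col y) equals the entry (row y, col x), so M is abelian.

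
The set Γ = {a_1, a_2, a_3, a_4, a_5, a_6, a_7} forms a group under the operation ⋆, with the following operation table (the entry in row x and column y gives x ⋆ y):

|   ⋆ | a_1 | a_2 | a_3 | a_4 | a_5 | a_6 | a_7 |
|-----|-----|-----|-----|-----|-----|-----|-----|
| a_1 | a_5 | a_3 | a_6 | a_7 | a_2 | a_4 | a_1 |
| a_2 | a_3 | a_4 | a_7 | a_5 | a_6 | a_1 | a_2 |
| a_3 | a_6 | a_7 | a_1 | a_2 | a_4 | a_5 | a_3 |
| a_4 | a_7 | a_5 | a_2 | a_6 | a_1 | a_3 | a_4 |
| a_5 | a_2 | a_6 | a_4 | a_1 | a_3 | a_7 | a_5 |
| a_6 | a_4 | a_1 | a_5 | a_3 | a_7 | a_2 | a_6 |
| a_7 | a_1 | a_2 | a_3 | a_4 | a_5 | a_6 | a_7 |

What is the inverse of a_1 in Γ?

a_4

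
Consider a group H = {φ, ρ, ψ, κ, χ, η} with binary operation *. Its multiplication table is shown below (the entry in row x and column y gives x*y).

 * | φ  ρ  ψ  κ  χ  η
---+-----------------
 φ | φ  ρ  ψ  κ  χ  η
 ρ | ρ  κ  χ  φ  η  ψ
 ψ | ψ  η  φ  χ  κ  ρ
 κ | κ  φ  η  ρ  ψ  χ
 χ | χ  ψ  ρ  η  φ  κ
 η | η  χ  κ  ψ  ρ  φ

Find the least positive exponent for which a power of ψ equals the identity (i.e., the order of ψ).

2

The identity element is φ (its row matches the header).
ψ^1 = ψ
ψ^2 = ψ*ψ = φ
The first power of ψ equal to the identity is ψ^2, so ord(ψ) = 2.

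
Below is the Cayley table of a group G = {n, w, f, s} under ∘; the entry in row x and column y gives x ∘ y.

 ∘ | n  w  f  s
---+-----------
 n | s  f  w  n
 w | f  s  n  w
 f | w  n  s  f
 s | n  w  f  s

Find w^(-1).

w

First locate the identity: row s matches the header, so s is the identity.
Scan row w for s: w ∘ w = s. Hence w^(-1) = w.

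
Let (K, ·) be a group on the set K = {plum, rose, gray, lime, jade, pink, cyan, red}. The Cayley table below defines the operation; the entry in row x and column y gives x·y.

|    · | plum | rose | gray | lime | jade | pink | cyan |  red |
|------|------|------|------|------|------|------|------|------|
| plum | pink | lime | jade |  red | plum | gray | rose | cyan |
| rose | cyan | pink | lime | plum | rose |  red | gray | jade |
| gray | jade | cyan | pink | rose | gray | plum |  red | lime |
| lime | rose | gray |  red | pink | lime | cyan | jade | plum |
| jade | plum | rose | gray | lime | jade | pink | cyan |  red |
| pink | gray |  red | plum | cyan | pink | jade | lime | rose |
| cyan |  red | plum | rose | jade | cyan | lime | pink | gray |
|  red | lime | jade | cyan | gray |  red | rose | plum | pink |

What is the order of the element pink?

The identity element is jade (its row matches the header).
pink^1 = pink
pink^2 = pink·pink = jade
The first power of pink equal to the identity is pink^2, so ord(pink) = 2.

2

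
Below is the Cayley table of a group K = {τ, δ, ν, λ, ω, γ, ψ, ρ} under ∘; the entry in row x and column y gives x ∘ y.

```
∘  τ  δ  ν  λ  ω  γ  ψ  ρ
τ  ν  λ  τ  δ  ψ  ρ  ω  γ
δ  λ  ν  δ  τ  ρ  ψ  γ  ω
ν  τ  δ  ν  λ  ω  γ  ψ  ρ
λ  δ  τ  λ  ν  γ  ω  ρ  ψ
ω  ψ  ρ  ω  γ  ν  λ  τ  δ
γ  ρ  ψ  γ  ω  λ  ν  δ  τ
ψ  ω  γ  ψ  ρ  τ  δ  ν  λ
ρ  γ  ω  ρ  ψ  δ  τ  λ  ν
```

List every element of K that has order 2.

{γ, δ, λ, ρ, τ, ψ, ω}

Identity is ν. Compute the order of each non-identity element by repeated multiplication:
  τ: τ → ν  (order 2)
  δ: δ → ν  (order 2)
  λ: λ → ν  (order 2)
  ω: ω → ν  (order 2)
  γ: γ → ν  (order 2)
  ψ: ψ → ν  (order 2)
  ρ: ρ → ν  (order 2)
Elements of order 2: {γ, δ, λ, ρ, τ, ψ, ω}.
(Structurally, K here is isomorphic to the elementary abelian group (Z_2)^3.)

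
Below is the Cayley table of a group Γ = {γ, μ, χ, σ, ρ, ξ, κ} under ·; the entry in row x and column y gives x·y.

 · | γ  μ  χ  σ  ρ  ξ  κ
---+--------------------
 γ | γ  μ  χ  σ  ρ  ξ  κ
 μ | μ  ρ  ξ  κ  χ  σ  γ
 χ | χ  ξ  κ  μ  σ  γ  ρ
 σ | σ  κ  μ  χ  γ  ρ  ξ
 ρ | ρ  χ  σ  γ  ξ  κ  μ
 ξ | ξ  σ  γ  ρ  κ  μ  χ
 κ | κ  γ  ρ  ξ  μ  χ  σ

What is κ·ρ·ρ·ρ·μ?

κ·ρ = μ
μ·ρ = χ
χ·ρ = σ
σ·μ = κ

κ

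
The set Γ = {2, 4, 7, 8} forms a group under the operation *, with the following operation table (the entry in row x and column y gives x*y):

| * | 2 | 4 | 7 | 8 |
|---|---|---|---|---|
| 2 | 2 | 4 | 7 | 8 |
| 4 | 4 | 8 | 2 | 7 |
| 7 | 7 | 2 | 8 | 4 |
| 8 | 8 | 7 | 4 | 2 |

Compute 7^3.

7^1 = 7
7^2 = 7*7 = 8
7^3 = 8*7 = 4

4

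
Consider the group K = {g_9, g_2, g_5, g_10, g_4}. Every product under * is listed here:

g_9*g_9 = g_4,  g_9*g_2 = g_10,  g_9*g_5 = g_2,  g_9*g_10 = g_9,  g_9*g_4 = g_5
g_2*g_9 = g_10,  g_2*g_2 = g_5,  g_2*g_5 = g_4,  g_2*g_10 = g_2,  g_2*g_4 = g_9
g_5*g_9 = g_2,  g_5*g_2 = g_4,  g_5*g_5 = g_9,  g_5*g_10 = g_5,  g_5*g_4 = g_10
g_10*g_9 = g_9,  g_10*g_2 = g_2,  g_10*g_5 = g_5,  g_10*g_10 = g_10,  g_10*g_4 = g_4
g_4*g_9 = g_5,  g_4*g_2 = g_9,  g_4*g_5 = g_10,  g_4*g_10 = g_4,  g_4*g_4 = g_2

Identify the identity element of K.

g_10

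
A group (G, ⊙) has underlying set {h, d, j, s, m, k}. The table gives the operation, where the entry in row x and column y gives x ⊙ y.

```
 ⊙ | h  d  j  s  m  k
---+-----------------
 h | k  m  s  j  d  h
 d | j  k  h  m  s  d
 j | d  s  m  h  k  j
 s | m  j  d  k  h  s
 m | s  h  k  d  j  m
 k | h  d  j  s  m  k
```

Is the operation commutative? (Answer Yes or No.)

m ⊙ s = d but s ⊙ m = h.
Since m and s do not commute, G is not abelian.

No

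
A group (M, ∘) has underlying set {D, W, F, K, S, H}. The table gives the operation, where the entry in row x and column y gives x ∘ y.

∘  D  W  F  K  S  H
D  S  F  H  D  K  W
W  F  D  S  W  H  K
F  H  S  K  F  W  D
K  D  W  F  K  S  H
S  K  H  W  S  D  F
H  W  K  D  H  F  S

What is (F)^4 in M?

K

F^1 = F
F^2 = F ∘ F = K
F^3 = K ∘ F = F
F^4 = F ∘ F = K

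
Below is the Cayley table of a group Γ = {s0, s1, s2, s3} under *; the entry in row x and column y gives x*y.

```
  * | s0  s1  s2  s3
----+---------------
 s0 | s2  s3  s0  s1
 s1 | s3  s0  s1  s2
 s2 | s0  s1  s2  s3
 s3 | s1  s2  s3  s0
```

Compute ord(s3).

The identity element is s2 (its row matches the header).
s3^1 = s3
s3^2 = s3*s3 = s0
s3^3 = s0*s3 = s1
s3^4 = s1*s3 = s2
The first power of s3 equal to the identity is s3^4, so ord(s3) = 4.
(Structurally, Γ here is isomorphic to the cyclic group Z_4.)

4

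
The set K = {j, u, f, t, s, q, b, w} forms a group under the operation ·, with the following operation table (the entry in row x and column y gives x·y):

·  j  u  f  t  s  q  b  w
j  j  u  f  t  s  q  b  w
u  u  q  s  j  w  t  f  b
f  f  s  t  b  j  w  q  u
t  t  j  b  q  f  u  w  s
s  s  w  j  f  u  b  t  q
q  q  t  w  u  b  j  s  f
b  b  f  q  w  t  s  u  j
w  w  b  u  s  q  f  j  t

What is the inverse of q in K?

First locate the identity: row j matches the header, so j is the identity.
Scan row q for j: q·q = j. Hence q^(-1) = q.

q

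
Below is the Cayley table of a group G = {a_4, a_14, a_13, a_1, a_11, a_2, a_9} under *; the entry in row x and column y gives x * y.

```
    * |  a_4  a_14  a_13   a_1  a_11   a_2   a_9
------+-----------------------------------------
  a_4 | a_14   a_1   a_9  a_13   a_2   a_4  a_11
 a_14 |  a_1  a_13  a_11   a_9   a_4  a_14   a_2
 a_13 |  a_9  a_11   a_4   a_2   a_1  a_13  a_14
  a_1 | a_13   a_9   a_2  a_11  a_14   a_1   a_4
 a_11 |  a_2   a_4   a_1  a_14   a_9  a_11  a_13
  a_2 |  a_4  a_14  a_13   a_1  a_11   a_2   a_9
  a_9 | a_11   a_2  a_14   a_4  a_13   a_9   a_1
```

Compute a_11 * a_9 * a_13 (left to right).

a_11 * a_9 = a_13
a_13 * a_13 = a_4

a_4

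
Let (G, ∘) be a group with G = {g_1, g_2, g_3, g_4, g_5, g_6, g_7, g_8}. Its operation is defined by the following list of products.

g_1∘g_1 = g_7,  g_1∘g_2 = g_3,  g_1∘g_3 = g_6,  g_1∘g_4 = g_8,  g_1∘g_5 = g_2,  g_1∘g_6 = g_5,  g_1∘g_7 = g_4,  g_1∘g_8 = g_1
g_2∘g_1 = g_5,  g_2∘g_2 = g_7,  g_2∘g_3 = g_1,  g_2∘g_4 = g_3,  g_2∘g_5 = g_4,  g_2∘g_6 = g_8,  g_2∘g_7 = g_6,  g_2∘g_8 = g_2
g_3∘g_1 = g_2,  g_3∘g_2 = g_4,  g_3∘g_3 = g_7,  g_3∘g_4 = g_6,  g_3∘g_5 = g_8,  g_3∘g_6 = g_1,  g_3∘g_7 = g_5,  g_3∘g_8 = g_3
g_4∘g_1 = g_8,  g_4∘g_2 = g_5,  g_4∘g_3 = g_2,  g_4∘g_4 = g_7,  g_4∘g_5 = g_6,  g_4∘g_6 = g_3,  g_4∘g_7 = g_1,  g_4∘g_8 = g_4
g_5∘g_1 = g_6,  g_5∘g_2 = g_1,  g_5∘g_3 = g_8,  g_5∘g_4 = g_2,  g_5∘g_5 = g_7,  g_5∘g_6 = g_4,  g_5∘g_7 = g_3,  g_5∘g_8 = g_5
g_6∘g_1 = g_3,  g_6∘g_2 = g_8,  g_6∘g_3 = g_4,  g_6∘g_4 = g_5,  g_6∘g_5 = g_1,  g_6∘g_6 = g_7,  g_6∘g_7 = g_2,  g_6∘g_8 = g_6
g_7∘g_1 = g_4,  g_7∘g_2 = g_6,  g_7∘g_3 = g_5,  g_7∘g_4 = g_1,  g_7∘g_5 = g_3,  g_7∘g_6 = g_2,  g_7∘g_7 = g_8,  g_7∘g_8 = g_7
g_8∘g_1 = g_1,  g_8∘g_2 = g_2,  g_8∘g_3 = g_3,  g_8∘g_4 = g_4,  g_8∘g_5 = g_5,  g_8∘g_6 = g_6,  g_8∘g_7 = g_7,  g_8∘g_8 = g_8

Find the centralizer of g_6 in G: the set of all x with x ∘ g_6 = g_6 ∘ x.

Compare row g_6 with column g_6 entry by entry.
g_2 ∘ g_6 = g_8 = g_6 ∘ g_2, so g_2 commutes with g_6.
g_4 ∘ g_6 = g_3 but g_6 ∘ g_4 = g_5, so g_4 does not.
Collecting the elements that commute with g_6: C(g_6) = {g_2, g_6, g_7, g_8}.
(Structurally, G here is isomorphic to the quaternion group Q_8.)

{g_2, g_6, g_7, g_8}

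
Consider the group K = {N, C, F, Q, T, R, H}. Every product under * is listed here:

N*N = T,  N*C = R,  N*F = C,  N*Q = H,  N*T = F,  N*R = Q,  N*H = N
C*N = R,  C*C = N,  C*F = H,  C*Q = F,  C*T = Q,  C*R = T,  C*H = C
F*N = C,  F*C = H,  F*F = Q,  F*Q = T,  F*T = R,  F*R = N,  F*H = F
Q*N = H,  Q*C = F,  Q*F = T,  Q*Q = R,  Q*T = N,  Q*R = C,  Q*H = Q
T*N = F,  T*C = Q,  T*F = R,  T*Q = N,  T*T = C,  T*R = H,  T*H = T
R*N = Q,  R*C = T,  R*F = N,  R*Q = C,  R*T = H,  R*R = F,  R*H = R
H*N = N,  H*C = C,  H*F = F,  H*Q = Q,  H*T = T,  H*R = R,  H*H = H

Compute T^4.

N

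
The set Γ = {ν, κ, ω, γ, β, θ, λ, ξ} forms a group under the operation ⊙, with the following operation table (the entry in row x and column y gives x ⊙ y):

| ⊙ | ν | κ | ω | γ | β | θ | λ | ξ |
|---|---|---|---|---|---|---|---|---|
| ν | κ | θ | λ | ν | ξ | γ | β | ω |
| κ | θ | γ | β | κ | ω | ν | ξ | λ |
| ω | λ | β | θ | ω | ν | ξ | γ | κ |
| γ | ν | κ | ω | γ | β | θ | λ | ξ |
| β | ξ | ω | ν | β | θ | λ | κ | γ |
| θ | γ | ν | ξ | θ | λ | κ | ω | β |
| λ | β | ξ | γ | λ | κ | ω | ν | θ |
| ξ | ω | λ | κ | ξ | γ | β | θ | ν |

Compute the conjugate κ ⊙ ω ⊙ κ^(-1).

The identity is γ. In row κ, the entry γ sits in column κ, so κ^(-1) = κ.
κ ⊙ ω = β
β ⊙ κ = ω

ω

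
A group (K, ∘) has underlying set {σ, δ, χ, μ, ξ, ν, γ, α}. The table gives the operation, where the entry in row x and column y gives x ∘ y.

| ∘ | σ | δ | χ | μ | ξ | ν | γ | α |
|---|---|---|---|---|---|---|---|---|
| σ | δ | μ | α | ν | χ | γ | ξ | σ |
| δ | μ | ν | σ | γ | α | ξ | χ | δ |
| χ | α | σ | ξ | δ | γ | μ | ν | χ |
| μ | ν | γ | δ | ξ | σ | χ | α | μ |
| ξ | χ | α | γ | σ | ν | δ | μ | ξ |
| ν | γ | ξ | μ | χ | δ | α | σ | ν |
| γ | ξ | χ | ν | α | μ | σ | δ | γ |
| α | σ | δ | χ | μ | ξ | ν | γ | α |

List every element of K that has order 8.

{γ, μ, σ, χ}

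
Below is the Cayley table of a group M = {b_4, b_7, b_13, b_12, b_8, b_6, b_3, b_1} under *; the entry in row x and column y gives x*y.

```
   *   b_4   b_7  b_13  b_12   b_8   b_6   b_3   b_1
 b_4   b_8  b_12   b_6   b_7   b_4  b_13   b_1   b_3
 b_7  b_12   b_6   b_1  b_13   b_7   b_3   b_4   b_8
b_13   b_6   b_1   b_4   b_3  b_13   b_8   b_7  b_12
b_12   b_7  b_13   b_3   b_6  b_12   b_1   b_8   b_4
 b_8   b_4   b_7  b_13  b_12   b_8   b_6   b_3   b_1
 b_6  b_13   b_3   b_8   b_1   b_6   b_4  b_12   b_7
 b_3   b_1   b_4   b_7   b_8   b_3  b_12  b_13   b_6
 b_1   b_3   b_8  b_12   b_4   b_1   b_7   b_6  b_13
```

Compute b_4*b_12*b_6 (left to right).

b_3

b_4*b_12 = b_7
b_7*b_6 = b_3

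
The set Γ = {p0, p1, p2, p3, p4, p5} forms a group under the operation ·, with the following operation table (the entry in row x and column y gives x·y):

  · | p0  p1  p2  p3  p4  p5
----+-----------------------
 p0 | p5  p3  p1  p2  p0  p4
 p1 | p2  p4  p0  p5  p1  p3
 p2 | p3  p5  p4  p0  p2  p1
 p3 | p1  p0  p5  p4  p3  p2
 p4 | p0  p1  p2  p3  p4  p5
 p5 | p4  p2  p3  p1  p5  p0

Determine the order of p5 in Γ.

3

The identity element is p4 (its row matches the header).
p5^1 = p5
p5^2 = p5·p5 = p0
p5^3 = p0·p5 = p4
The first power of p5 equal to the identity is p5^3, so ord(p5) = 3.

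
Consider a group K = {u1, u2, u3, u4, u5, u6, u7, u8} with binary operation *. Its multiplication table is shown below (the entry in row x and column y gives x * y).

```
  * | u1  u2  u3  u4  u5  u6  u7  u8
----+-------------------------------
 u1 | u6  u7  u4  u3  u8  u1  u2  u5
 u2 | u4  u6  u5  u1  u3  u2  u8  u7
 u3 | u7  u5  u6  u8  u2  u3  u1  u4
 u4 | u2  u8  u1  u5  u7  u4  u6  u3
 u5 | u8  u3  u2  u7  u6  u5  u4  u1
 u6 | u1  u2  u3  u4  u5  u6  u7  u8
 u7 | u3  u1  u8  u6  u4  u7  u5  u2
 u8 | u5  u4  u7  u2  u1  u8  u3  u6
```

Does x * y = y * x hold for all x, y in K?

u7 * u1 = u3 but u1 * u7 = u2.
Since u7 and u1 do not commute, K is not abelian.

No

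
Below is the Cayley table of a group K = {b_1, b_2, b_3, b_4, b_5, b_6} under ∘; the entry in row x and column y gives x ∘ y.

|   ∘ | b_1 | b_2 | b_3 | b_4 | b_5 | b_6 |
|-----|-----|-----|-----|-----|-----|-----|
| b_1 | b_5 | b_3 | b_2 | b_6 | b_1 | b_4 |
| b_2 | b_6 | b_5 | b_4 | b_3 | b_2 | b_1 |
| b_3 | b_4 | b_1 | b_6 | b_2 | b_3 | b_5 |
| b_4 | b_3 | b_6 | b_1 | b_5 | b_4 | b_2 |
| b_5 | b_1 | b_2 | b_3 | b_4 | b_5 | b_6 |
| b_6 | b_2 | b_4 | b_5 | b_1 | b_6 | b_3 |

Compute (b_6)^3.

b_6^1 = b_6
b_6^2 = b_6 ∘ b_6 = b_3
b_6^3 = b_3 ∘ b_6 = b_5
(Structurally, K here is isomorphic to the symmetric group S_3.)

b_5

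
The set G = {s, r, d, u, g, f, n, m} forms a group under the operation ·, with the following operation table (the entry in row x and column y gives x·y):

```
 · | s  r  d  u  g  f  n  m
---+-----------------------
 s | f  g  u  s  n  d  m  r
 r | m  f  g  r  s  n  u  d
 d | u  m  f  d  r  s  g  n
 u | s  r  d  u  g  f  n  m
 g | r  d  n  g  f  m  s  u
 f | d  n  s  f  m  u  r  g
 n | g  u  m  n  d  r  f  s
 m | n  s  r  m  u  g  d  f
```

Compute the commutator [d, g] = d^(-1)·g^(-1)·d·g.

Identity is u; from the table d^(-1) = s and g^(-1) = m.
s·m = r
r·d = g
g·g = f

f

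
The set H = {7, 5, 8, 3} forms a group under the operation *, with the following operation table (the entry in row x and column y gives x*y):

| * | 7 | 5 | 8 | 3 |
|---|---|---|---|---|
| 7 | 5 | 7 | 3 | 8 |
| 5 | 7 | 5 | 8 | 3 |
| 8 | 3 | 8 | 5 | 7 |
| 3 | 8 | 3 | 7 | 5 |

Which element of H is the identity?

5

The identity e satisfies e*x = x for all x, so its row in the table reproduces the column headers.
Row 5 reads: 7, 5, 8, 3 — exactly the header order. So 5 is the identity.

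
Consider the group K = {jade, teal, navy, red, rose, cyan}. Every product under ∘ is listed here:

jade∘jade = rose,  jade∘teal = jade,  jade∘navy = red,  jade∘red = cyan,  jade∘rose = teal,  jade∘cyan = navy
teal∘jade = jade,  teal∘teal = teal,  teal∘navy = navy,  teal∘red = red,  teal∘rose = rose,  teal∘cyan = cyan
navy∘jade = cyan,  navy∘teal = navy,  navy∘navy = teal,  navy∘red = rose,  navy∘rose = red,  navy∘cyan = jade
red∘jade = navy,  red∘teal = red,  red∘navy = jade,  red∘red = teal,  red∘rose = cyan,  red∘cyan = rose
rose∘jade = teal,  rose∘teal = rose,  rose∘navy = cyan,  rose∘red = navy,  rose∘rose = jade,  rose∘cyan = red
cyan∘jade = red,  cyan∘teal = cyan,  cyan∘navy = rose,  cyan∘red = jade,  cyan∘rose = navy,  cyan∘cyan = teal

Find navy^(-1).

navy

First locate the identity: row teal matches the header, so teal is the identity.
Scan row navy for teal: navy ∘ navy = teal. Hence navy^(-1) = navy.
(Structurally, K here is isomorphic to the symmetric group S_3.)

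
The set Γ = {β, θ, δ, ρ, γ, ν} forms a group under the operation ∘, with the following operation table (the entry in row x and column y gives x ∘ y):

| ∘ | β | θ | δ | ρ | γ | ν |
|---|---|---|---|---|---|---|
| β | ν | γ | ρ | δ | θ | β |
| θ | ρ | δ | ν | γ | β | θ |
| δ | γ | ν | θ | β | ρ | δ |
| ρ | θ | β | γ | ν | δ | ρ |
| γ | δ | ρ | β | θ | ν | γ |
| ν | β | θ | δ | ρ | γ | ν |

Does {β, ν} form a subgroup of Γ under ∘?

{β, ν} contains the identity ν.
Checking products: every product of two elements of {β, ν} (read from the table) lies in {β, ν}, so the set is closed.
In a finite group, a nonempty closed subset is a subgroup. So {β, ν} ≤ Γ.
(Structurally, Γ here is isomorphic to the symmetric group S_3.)

Yes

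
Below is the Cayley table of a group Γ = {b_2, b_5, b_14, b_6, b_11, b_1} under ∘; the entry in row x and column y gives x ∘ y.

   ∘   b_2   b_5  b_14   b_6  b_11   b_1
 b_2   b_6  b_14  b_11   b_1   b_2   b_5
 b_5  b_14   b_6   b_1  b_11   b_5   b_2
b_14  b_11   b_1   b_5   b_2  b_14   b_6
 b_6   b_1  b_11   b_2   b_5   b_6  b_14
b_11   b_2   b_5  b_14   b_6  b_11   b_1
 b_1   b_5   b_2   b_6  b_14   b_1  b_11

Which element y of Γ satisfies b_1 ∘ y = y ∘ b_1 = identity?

First locate the identity: row b_11 matches the header, so b_11 is the identity.
Scan row b_1 for b_11: b_1 ∘ b_1 = b_11. Hence b_1^(-1) = b_1.

b_1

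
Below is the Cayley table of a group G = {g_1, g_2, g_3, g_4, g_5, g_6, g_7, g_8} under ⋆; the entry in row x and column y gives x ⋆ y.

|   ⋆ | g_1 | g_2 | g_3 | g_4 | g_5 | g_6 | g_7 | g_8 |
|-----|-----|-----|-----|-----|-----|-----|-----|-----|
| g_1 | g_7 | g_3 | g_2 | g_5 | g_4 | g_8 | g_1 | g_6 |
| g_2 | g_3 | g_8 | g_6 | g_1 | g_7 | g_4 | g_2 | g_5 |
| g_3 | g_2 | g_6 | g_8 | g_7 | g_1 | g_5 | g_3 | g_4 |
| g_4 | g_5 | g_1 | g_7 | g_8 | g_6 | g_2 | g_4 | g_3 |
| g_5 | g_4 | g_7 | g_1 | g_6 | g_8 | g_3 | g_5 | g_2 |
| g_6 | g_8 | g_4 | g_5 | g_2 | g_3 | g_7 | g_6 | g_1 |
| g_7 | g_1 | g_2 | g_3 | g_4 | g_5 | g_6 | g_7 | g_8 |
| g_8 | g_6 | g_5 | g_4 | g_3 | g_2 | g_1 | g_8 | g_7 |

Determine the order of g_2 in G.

4

The identity element is g_7 (its row matches the header).
g_2^1 = g_2
g_2^2 = g_2 ⋆ g_2 = g_8
g_2^3 = g_8 ⋆ g_2 = g_5
g_2^4 = g_5 ⋆ g_2 = g_7
The first power of g_2 equal to the identity is g_2^4, so ord(g_2) = 4.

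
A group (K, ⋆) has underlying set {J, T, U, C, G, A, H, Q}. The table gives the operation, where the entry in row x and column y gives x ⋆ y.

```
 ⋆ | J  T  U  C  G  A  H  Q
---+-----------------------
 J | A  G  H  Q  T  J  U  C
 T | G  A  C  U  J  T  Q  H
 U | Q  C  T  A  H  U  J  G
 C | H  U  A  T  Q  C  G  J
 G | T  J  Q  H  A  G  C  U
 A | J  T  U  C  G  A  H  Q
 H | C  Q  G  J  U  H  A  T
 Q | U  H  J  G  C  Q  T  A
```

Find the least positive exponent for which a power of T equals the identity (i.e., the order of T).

The identity element is A (its row matches the header).
T^1 = T
T^2 = T ⋆ T = A
The first power of T equal to the identity is T^2, so ord(T) = 2.

2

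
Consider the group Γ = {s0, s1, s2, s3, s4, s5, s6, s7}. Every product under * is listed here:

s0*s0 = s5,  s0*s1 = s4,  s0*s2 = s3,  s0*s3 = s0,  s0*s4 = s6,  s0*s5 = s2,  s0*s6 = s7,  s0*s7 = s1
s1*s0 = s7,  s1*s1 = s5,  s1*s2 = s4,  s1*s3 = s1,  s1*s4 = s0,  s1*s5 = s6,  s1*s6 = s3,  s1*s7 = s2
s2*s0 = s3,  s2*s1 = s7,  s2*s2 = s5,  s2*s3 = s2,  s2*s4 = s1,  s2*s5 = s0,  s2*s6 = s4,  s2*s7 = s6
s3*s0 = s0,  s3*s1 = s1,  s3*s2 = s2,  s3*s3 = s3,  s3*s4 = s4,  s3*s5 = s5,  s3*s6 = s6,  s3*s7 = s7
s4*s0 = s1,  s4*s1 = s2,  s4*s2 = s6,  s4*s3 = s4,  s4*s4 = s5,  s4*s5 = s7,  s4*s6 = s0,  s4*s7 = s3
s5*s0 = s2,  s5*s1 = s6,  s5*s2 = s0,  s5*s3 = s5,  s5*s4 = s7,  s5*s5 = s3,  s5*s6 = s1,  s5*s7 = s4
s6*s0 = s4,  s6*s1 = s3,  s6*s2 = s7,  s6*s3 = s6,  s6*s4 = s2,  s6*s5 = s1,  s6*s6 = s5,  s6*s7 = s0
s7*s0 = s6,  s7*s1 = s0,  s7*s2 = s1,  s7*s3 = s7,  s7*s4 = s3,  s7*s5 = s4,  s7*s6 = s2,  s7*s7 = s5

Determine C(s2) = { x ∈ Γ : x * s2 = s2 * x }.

Compare row s2 with column s2 entry by entry.
s5 * s2 = s0 = s2 * s5, so s5 commutes with s2.
s4 * s2 = s6 but s2 * s4 = s1, so s4 does not.
Collecting the elements that commute with s2: C(s2) = {s0, s2, s3, s5}.

{s0, s2, s3, s5}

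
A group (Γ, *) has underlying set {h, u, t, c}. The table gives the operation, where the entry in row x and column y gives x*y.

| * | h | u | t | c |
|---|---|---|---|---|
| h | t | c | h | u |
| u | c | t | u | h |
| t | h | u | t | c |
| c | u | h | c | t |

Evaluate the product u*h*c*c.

c

u*h = c
c*c = t
t*c = c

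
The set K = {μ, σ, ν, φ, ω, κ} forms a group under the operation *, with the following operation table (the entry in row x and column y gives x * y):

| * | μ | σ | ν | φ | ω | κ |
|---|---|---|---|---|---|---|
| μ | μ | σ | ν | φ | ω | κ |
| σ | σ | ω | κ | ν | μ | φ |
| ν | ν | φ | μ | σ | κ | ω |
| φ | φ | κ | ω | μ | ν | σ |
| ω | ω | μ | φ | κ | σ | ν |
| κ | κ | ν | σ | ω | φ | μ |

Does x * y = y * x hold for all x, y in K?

No

ω * κ = ν but κ * ω = φ.
Since ω and κ do not commute, K is not abelian.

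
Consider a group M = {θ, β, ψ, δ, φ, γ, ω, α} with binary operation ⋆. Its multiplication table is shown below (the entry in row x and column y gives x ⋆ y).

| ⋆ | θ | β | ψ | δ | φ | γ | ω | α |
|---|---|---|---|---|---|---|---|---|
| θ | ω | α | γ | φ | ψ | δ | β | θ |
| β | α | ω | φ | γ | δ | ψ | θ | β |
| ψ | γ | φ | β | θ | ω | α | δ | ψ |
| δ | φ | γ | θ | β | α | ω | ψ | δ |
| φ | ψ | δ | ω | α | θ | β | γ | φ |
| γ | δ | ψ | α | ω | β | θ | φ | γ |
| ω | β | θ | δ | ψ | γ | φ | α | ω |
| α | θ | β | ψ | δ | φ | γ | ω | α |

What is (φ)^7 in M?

δ

φ^1 = φ
φ^2 = φ ⋆ φ = θ
φ^3 = θ ⋆ φ = ψ
φ^4 = ψ ⋆ φ = ω
φ^5 = ω ⋆ φ = γ
φ^6 = γ ⋆ φ = β
φ^7 = β ⋆ φ = δ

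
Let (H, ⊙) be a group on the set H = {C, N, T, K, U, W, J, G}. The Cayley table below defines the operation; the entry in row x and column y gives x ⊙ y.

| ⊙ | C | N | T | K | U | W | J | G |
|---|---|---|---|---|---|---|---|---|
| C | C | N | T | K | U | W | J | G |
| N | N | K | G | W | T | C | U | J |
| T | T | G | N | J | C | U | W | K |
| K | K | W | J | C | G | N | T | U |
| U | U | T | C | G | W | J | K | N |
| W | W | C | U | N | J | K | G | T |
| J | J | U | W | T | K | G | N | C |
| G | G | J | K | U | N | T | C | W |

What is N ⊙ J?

Read row N, column J: N ⊙ J = U.

U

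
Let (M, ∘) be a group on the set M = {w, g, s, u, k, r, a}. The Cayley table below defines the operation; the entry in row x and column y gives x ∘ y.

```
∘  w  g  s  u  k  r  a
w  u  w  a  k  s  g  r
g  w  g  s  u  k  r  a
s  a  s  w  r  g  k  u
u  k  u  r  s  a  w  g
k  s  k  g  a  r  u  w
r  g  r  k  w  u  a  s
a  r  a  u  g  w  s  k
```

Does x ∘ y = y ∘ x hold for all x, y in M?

Check whether the table is symmetric across its main diagonal.
Every entry (row x, col y) equals the entry (row y, col x), so M is abelian.

Yes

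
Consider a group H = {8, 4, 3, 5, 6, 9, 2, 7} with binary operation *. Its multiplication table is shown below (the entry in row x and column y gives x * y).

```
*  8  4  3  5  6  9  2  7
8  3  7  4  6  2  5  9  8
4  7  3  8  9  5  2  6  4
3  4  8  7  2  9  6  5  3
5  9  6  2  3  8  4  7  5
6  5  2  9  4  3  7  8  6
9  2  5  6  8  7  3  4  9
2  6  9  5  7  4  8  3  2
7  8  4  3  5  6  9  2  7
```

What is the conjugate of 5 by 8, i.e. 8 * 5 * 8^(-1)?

2

The identity is 7. In row 8, the entry 7 sits in column 4, so 8^(-1) = 4.
8 * 5 = 6
6 * 4 = 2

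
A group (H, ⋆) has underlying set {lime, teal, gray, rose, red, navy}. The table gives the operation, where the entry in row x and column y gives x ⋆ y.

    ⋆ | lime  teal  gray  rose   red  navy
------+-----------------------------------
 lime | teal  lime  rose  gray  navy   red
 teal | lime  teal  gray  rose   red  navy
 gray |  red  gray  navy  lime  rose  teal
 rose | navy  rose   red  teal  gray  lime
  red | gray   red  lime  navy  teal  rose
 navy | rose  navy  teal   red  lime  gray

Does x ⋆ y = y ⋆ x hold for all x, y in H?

navy ⋆ rose = red but rose ⋆ navy = lime.
Since navy and rose do not commute, H is not abelian.

No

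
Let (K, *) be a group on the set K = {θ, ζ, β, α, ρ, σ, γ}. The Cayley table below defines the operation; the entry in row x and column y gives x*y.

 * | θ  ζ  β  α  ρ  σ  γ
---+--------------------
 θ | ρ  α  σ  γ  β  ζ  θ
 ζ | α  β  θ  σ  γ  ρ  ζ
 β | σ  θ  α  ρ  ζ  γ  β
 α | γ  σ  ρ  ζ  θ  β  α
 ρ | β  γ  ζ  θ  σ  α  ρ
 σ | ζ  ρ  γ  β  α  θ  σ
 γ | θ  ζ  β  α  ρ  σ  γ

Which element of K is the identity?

The identity e satisfies e*x = x for all x, so its row in the table reproduces the column headers.
Row γ reads: θ, ζ, β, α, ρ, σ, γ — exactly the header order. So γ is the identity.

γ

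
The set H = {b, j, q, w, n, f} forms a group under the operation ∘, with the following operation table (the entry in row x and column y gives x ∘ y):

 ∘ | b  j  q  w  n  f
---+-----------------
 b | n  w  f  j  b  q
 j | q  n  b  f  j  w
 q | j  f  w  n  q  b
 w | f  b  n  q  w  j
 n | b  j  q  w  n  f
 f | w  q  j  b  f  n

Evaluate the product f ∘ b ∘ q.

f ∘ b = w
w ∘ q = n

n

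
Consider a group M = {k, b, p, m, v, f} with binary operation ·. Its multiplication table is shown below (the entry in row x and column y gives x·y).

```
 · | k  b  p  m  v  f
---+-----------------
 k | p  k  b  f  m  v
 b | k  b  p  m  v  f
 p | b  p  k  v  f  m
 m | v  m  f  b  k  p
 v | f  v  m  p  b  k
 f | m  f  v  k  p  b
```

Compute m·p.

Read row m, column p: m·p = f.

f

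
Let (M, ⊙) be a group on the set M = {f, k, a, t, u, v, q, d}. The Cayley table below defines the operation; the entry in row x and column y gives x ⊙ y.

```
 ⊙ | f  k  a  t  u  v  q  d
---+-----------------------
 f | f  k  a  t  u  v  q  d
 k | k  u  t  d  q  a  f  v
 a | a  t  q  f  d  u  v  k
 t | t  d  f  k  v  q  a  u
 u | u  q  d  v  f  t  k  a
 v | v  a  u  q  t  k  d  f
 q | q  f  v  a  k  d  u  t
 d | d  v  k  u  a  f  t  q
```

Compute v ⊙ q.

Read row v, column q: v ⊙ q = d.

d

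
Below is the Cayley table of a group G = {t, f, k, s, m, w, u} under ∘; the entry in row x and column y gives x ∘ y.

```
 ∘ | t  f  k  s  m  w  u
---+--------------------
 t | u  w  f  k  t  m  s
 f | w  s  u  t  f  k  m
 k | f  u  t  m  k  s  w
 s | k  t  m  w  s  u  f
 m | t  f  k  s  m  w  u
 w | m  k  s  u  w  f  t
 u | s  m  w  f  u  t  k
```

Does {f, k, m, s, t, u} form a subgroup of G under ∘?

s ∘ s = w, which is not in {f, k, m, s, t, u}.
The subset is not closed under ∘, so it is not a subgroup.

No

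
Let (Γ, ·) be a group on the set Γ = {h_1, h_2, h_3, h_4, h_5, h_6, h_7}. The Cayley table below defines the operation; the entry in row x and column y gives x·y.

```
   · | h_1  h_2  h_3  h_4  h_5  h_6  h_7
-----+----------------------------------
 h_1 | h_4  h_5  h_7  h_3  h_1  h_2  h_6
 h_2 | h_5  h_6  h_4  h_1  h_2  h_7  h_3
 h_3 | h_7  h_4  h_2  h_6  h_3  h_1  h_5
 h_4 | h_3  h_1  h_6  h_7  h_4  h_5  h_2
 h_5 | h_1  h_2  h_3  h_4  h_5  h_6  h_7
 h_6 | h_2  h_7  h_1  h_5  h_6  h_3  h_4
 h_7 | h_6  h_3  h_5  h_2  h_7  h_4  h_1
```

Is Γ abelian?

Yes

Check whether the table is symmetric across its main diagonal.
Every entry (row x, col y) equals the entry (row y, col x), so Γ is abelian.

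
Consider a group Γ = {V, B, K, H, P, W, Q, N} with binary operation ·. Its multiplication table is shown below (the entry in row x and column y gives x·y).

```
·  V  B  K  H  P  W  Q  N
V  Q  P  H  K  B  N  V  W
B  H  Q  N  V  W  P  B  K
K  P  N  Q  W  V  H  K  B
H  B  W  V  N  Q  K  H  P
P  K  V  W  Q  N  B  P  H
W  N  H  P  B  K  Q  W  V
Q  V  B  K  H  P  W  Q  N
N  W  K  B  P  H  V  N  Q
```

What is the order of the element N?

2

The identity element is Q (its row matches the header).
N^1 = N
N^2 = N·N = Q
The first power of N equal to the identity is N^2, so ord(N) = 2.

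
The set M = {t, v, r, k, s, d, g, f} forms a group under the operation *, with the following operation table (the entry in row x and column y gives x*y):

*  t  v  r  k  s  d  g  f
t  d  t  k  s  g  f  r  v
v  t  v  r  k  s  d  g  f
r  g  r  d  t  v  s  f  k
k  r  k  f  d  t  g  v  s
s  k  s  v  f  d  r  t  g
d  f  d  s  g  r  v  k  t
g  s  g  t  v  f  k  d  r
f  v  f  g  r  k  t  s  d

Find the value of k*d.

Read row k, column d: k*d = g.

g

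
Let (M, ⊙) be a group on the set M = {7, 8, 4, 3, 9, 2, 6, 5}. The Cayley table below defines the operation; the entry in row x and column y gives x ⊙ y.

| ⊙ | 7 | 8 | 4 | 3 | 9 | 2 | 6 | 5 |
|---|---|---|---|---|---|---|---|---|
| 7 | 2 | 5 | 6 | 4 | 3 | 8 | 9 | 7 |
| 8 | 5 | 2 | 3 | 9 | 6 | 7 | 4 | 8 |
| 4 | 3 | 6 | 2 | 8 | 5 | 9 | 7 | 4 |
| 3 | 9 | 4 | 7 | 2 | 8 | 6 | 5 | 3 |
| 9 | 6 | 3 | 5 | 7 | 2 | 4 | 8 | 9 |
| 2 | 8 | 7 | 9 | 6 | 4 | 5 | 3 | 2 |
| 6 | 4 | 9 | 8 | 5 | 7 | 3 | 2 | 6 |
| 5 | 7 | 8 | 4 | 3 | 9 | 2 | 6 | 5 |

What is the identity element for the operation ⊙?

The identity e satisfies e ⊙ x = x for all x, so its row in the table reproduces the column headers.
Row 5 reads: 7, 8, 4, 3, 9, 2, 6, 5 — exactly the header order. So 5 is the identity.

5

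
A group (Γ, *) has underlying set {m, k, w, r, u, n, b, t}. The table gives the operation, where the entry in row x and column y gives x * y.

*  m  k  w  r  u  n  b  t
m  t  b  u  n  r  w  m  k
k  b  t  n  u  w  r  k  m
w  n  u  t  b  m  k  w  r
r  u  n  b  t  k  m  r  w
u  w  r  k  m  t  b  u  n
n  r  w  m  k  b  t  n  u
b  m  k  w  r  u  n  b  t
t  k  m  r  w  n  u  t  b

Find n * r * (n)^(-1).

The identity is b. In row n, the entry b sits in column u, so n^(-1) = u.
n * r = k
k * u = w

w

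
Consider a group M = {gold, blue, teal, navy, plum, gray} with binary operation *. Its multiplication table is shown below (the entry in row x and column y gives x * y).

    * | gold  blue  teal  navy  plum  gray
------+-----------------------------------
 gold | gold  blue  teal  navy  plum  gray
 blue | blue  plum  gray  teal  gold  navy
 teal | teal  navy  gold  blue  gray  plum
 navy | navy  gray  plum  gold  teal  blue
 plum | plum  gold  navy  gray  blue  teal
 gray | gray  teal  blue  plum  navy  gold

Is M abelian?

plum * teal = navy but teal * plum = gray.
Since plum and teal do not commute, M is not abelian.

No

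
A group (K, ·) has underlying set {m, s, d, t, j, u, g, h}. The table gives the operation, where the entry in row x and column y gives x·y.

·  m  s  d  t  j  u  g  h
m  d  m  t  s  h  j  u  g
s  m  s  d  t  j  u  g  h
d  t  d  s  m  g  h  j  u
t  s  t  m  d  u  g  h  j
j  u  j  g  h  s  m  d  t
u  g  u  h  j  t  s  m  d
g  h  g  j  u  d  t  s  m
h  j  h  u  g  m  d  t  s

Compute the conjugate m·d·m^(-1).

d

The identity is s. In row m, the entry s sits in column t, so m^(-1) = t.
m·d = t
t·t = d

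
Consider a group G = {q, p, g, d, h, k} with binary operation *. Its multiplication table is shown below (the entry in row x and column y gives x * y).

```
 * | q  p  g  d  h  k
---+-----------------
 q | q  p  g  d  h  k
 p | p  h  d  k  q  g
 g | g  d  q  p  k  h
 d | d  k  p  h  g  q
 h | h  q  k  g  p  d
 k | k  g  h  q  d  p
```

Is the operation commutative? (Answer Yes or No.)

Yes

Check whether the table is symmetric across its main diagonal.
Every entry (row x, col y) equals the entry (row y, col x), so G is abelian.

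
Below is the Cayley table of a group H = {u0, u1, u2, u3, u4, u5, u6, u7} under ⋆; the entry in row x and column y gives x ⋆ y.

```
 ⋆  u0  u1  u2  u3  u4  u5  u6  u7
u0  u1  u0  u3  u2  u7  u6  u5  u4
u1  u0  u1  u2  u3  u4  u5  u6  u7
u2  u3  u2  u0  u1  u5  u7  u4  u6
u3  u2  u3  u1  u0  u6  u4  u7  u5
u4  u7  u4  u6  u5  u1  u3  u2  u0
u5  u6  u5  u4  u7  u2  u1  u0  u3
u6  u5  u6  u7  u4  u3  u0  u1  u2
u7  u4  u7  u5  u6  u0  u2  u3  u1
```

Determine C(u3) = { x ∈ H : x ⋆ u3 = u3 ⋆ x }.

Compare row u3 with column u3 entry by entry.
u0 ⋆ u3 = u2 = u3 ⋆ u0, so u0 commutes with u3.
u6 ⋆ u3 = u4 but u3 ⋆ u6 = u7, so u6 does not.
Collecting the elements that commute with u3: C(u3) = {u0, u1, u2, u3}.

{u0, u1, u2, u3}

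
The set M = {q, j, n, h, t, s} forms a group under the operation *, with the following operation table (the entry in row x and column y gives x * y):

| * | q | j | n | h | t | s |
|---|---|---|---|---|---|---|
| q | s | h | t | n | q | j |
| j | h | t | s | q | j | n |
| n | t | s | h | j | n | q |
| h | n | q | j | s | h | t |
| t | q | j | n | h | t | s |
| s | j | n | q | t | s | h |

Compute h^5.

h^1 = h
h^2 = h * h = s
h^3 = s * h = t
h^4 = t * h = h
h^5 = h * h = s

s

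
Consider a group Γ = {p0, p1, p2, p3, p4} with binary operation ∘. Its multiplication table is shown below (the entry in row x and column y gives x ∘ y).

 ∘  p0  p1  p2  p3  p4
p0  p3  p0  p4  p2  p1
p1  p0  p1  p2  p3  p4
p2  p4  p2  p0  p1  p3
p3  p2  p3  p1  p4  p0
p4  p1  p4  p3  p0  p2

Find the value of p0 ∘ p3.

p2

Read row p0, column p3: p0 ∘ p3 = p2.
(Structurally, Γ here is isomorphic to the cyclic group Z_5.)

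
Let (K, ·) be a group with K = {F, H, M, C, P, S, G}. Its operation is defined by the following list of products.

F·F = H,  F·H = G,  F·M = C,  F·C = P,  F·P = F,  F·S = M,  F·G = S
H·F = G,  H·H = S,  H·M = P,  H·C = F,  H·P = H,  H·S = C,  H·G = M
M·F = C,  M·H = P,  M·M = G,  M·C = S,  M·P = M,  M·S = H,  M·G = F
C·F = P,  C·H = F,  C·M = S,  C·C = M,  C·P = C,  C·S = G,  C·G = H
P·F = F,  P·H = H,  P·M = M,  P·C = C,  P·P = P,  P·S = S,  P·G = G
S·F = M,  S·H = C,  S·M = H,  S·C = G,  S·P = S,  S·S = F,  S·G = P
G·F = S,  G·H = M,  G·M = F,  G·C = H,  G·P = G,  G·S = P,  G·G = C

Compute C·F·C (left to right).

C·F = P
P·C = C

C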